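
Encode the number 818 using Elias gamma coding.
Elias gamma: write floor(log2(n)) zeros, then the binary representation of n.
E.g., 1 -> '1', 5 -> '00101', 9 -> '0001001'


num_bits = floor(log2(818)) + 1 = 10
leading_zeros = num_bits - 1 = 9
binary(818) = 1100110010

Elias gamma(818) = '000000000' + '1100110010' = 0000000001100110010 (19 bits)


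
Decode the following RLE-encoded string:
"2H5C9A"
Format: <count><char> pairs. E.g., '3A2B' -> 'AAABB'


Expanding each <count><char> pair:
  2H -> 'HH'
  5C -> 'CCCCC'
  9A -> 'AAAAAAAAA'

Decoded = HHCCCCCAAAAAAAAA


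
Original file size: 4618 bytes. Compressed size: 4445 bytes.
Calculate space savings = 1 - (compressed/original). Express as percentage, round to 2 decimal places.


ratio = compressed/original = 4445/4618 = 0.962538
savings = 1 - ratio = 1 - 0.962538 = 0.037462
as a percentage: 0.037462 * 100 = 3.75%

Space savings = 1 - 4445/4618 = 3.75%


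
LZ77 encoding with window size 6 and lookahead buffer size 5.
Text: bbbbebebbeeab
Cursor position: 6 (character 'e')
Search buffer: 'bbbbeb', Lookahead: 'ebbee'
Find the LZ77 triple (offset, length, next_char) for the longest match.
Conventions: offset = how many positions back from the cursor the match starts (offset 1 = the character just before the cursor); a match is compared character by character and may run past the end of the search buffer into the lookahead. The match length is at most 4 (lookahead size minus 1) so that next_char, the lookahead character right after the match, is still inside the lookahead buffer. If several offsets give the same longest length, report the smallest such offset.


Try each offset into the search buffer:
  offset=1 (pos 5, char 'b'): match length 0
  offset=2 (pos 4, char 'e'): match length 2
  offset=3 (pos 3, char 'b'): match length 0
  offset=4 (pos 2, char 'b'): match length 0
  offset=5 (pos 1, char 'b'): match length 0
  offset=6 (pos 0, char 'b'): match length 0
Longest match has length 2 at offset 2.
next_char = character at position 6 + 2 = 8 -> 'b'

Best match: offset=2, length=2 (matching 'eb' starting at position 4)
LZ77 triple: (2, 2, 'b')


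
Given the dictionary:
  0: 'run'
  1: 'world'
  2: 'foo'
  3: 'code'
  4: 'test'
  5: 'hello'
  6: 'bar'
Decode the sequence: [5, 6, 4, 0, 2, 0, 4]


Look up each index in the dictionary:
  5 -> 'hello'
  6 -> 'bar'
  4 -> 'test'
  0 -> 'run'
  2 -> 'foo'
  0 -> 'run'
  4 -> 'test'

Decoded: "hello bar test run foo run test"


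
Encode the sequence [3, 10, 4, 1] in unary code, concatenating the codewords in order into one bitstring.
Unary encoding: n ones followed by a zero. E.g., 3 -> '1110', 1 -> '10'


Encode each number as n ones followed by a terminating 0:
  3 -> 1110 (4 bits)
  10 -> 11111111110 (11 bits)
  4 -> 11110 (5 bits)
  1 -> 10 (2 bits)
Total length = 4 + 11 + 5 + 2 = 22 bits.

Unary([3, 10, 4, 1]) = 1110111111111101111010 (22 bits)


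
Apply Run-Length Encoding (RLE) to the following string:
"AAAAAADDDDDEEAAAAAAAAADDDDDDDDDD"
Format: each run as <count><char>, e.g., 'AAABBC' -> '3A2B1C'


Scanning runs left to right:
  i=0: run of 'A' x 6 -> '6A'
  i=6: run of 'D' x 5 -> '5D'
  i=11: run of 'E' x 2 -> '2E'
  i=13: run of 'A' x 9 -> '9A'
  i=22: run of 'D' x 10 -> '10D'

RLE = 6A5D2E9A10D


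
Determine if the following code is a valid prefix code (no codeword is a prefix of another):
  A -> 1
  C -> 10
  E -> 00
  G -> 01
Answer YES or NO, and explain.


Checking each pair (does one codeword prefix another?):
  A='1' vs C='10': prefix -- VIOLATION

NO -- this is NOT a valid prefix code. A (1) is a prefix of C (10).


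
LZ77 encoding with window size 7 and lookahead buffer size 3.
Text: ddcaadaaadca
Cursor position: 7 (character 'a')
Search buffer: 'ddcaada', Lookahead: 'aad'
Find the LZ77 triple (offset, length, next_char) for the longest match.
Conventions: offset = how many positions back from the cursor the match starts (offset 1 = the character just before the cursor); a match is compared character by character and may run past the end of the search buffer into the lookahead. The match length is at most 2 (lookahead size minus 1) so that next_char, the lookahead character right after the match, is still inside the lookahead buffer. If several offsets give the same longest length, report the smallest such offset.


Try each offset into the search buffer:
  offset=1 (pos 6, char 'a'): match length 2
  offset=2 (pos 5, char 'd'): match length 0
  offset=3 (pos 4, char 'a'): match length 1
  offset=4 (pos 3, char 'a'): match length 2
  offset=5 (pos 2, char 'c'): match length 0
  offset=6 (pos 1, char 'd'): match length 0
  offset=7 (pos 0, char 'd'): match length 0
Longest match has length 2, found at offsets 1, 4; take the smallest, offset 1.
next_char = character at position 7 + 2 = 9 -> 'd'

Best match: offset=1, length=2 (matching 'aa' starting at position 6)
LZ77 triple: (1, 2, 'd')


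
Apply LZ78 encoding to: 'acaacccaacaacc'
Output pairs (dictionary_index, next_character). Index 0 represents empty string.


LZ78 encoding steps:
Dictionary: {0: ''}
Step 1: w='' (idx 0), next='a' -> output (0, 'a'), add 'a' as idx 1
Step 2: w='' (idx 0), next='c' -> output (0, 'c'), add 'c' as idx 2
Step 3: w='a' (idx 1), next='a' -> output (1, 'a'), add 'aa' as idx 3
Step 4: w='c' (idx 2), next='c' -> output (2, 'c'), add 'cc' as idx 4
Step 5: w='c' (idx 2), next='a' -> output (2, 'a'), add 'ca' as idx 5
Step 6: w='a' (idx 1), next='c' -> output (1, 'c'), add 'ac' as idx 6
Step 7: w='aa' (idx 3), next='c' -> output (3, 'c'), add 'aac' as idx 7
Step 8: w='c' (idx 2), end of input -> output (2, '')


Encoded: [(0, 'a'), (0, 'c'), (1, 'a'), (2, 'c'), (2, 'a'), (1, 'c'), (3, 'c'), (2, '')]


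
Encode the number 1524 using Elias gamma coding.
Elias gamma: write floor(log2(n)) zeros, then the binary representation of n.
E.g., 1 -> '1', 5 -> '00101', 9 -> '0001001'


num_bits = floor(log2(1524)) + 1 = 11
leading_zeros = num_bits - 1 = 10
binary(1524) = 10111110100

Elias gamma(1524) = '0000000000' + '10111110100' = 000000000010111110100 (21 bits)


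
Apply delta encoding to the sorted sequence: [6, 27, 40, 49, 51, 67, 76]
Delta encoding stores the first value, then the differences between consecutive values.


First value: 6
Deltas:
  27 - 6 = 21
  40 - 27 = 13
  49 - 40 = 9
  51 - 49 = 2
  67 - 51 = 16
  76 - 67 = 9


Delta encoded: [6, 21, 13, 9, 2, 16, 9]


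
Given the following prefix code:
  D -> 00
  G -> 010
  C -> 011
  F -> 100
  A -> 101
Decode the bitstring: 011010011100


Decoding step by step:
Bits 011 -> C
Bits 010 -> G
Bits 011 -> C
Bits 100 -> F


Decoded message: CGCF


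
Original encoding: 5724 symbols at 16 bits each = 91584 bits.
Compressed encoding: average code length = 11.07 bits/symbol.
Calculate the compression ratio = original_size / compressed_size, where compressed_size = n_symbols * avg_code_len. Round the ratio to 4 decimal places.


original_size = n_symbols * orig_bits = 5724 * 16 = 91584 bits
compressed_size = n_symbols * avg_code_len = 5724 * 11.07 = 63364.68 bits
ratio = original_size / compressed_size = 91584 / 63364.68 = 1.4453

Compression ratio = 1.4453


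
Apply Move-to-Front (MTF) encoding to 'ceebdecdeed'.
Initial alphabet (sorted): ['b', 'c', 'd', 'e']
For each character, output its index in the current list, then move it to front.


MTF encoding:
'c': index 1 in ['b', 'c', 'd', 'e'] -> ['c', 'b', 'd', 'e']
'e': index 3 in ['c', 'b', 'd', 'e'] -> ['e', 'c', 'b', 'd']
'e': index 0 in ['e', 'c', 'b', 'd'] -> ['e', 'c', 'b', 'd']
'b': index 2 in ['e', 'c', 'b', 'd'] -> ['b', 'e', 'c', 'd']
'd': index 3 in ['b', 'e', 'c', 'd'] -> ['d', 'b', 'e', 'c']
'e': index 2 in ['d', 'b', 'e', 'c'] -> ['e', 'd', 'b', 'c']
'c': index 3 in ['e', 'd', 'b', 'c'] -> ['c', 'e', 'd', 'b']
'd': index 2 in ['c', 'e', 'd', 'b'] -> ['d', 'c', 'e', 'b']
'e': index 2 in ['d', 'c', 'e', 'b'] -> ['e', 'd', 'c', 'b']
'e': index 0 in ['e', 'd', 'c', 'b'] -> ['e', 'd', 'c', 'b']
'd': index 1 in ['e', 'd', 'c', 'b'] -> ['d', 'e', 'c', 'b']


Output: [1, 3, 0, 2, 3, 2, 3, 2, 2, 0, 1]


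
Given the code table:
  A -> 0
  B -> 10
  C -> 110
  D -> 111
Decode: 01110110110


Decoding:
0 -> A
111 -> D
0 -> A
110 -> C
110 -> C


Result: ADACC


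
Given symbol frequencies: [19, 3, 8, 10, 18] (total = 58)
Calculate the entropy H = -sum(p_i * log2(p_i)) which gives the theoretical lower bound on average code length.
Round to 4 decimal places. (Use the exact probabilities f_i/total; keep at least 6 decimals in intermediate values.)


Per-symbol terms -p_i * log2(p_i) with p_i = f_i/58:
  p = 19/58 = 0.327586: log2(p) = -1.610053, -p*log2(p) = 0.527431
  p = 3/58 = 0.051724: log2(p) = -4.273018, -p*log2(p) = 0.221018
  p = 8/58 = 0.137931: log2(p) = -2.857981, -p*log2(p) = 0.394204
  p = 10/58 = 0.172414: log2(p) = -2.536053, -p*log2(p) = 0.437251
  p = 18/58 = 0.310345: log2(p) = -1.688056, -p*log2(p) = 0.523879
H = 0.527431 + 0.221018 + 0.394204 + 0.437251 + 0.523879 = 2.103783

H = 2.1038 bits/symbol


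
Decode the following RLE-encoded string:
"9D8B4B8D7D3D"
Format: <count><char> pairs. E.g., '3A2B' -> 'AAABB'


Expanding each <count><char> pair:
  9D -> 'DDDDDDDDD'
  8B -> 'BBBBBBBB'
  4B -> 'BBBB'
  8D -> 'DDDDDDDD'
  7D -> 'DDDDDDD'
  3D -> 'DDD'

Decoded = DDDDDDDDDBBBBBBBBBBBBDDDDDDDDDDDDDDDDDD


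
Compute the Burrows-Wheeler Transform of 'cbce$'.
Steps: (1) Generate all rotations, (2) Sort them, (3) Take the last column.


Rotations (sorted):
  0: $cbce -> last char: e
  1: bce$c -> last char: c
  2: cbce$ -> last char: $
  3: ce$cb -> last char: b
  4: e$cbc -> last char: c


BWT = ec$bc


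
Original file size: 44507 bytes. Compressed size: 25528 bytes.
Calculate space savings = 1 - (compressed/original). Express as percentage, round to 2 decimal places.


ratio = compressed/original = 25528/44507 = 0.573573
savings = 1 - ratio = 1 - 0.573573 = 0.426427
as a percentage: 0.426427 * 100 = 42.64%

Space savings = 1 - 25528/44507 = 42.64%


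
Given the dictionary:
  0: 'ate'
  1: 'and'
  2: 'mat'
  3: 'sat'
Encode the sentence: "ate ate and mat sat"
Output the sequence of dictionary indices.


Look up each word in the dictionary:
  'ate' -> 0
  'ate' -> 0
  'and' -> 1
  'mat' -> 2
  'sat' -> 3

Encoded: [0, 0, 1, 2, 3]


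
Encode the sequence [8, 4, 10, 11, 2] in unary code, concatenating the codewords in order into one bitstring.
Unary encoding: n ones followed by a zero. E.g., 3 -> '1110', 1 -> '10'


Encode each number as n ones followed by a terminating 0:
  8 -> 111111110 (9 bits)
  4 -> 11110 (5 bits)
  10 -> 11111111110 (11 bits)
  11 -> 111111111110 (12 bits)
  2 -> 110 (3 bits)
Total length = 9 + 5 + 11 + 12 + 3 = 40 bits.

Unary([8, 4, 10, 11, 2]) = 1111111101111011111111110111111111110110 (40 bits)


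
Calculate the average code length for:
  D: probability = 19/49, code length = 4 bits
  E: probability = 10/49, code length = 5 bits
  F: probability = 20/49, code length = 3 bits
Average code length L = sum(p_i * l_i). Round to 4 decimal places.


Weighted contributions p_i * l_i:
  D: (19/49) * 4 = 76/49
  E: (10/49) * 5 = 50/49
  F: (20/49) * 3 = 60/49
Sum = (76 + 50 + 60)/49 = 186/49

L = 186/49 = 3.7959 bits/symbol


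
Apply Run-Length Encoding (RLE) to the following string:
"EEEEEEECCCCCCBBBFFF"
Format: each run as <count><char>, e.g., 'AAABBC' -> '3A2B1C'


Scanning runs left to right:
  i=0: run of 'E' x 7 -> '7E'
  i=7: run of 'C' x 6 -> '6C'
  i=13: run of 'B' x 3 -> '3B'
  i=16: run of 'F' x 3 -> '3F'

RLE = 7E6C3B3F


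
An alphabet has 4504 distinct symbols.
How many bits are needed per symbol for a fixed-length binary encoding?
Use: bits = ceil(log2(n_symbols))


log2(4504) = 12.137
Bracket: 2^12 = 4096 < 4504 <= 2^13 = 8192
So ceil(log2(4504)) = 13

bits = ceil(log2(4504)) = ceil(12.137) = 13 bits


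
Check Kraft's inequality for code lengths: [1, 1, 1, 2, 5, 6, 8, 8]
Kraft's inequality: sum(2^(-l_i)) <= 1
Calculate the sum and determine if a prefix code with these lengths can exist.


Sum = 2^(-1) + 2^(-1) + 2^(-1) + 2^(-2) + 2^(-5) + 2^(-6) + 2^(-8) + 2^(-8)
    = 0.5 + 0.5 + 0.5 + 0.25 + 0.03125 + 0.015625 + 0.00390625 + 0.00390625
    = 462/256 = 1.8046875
Since 1.8046875 > 1, Kraft's inequality is NOT satisfied.
A prefix code with these lengths CANNOT exist.

Kraft sum = 1.8046875. Not satisfied.


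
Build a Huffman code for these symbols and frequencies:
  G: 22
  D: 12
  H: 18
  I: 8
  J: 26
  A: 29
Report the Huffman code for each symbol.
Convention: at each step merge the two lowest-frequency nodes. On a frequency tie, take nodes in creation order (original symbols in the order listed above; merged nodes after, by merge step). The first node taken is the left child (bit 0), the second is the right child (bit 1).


Huffman tree construction:
Step 1: Merge I(8) + D(12) = 20
Step 2: Merge H(18) + (I+D)(20) = 38
Step 3: Merge G(22) + J(26) = 48
Step 4: Merge A(29) + (H+(I+D))(38) = 67
Step 5: Merge (G+J)(48) + (A+(H+(I+D)))(67) = 115
Read each symbol's code off the tree from the root (left child = 0, right child = 1).

Codes:
  G: 00 (length 2)
  D: 1111 (length 4)
  H: 110 (length 3)
  I: 1110 (length 4)
  J: 01 (length 2)
  A: 10 (length 2)
Average code length: 288/115 = 2.5043 bits/symbol


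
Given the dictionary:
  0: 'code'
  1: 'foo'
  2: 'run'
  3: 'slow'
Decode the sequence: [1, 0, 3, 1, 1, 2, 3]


Look up each index in the dictionary:
  1 -> 'foo'
  0 -> 'code'
  3 -> 'slow'
  1 -> 'foo'
  1 -> 'foo'
  2 -> 'run'
  3 -> 'slow'

Decoded: "foo code slow foo foo run slow"


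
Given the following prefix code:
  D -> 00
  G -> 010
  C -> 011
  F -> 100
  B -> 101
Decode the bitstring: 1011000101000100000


Decoding step by step:
Bits 101 -> B
Bits 100 -> F
Bits 010 -> G
Bits 100 -> F
Bits 010 -> G
Bits 00 -> D
Bits 00 -> D


Decoded message: BFGFGDD


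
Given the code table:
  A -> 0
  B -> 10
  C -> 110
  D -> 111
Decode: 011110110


Decoding:
0 -> A
111 -> D
10 -> B
110 -> C


Result: ADBC


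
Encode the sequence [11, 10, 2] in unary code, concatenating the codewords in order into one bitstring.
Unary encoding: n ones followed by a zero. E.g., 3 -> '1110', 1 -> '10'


Encode each number as n ones followed by a terminating 0:
  11 -> 111111111110 (12 bits)
  10 -> 11111111110 (11 bits)
  2 -> 110 (3 bits)
Total length = 12 + 11 + 3 = 26 bits.

Unary([11, 10, 2]) = 11111111111011111111110110 (26 bits)


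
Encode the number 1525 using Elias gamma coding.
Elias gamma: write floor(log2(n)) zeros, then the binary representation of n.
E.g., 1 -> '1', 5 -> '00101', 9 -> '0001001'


num_bits = floor(log2(1525)) + 1 = 11
leading_zeros = num_bits - 1 = 10
binary(1525) = 10111110101

Elias gamma(1525) = '0000000000' + '10111110101' = 000000000010111110101 (21 bits)


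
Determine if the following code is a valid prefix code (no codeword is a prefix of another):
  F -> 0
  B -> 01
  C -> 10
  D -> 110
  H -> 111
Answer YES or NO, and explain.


Checking each pair (does one codeword prefix another?):
  F='0' vs B='01': prefix -- VIOLATION

NO -- this is NOT a valid prefix code. F (0) is a prefix of B (01).


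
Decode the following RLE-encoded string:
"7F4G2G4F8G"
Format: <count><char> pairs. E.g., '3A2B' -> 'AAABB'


Expanding each <count><char> pair:
  7F -> 'FFFFFFF'
  4G -> 'GGGG'
  2G -> 'GG'
  4F -> 'FFFF'
  8G -> 'GGGGGGGG'

Decoded = FFFFFFFGGGGGGFFFFGGGGGGGG


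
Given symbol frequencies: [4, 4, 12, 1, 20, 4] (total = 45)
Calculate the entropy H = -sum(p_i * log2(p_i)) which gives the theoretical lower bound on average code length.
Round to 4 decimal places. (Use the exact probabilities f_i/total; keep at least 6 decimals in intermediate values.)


Per-symbol terms -p_i * log2(p_i) with p_i = f_i/45:
  p = 4/45 = 0.088889: log2(p) = -3.491853, -p*log2(p) = 0.310387
  p = 4/45 = 0.088889: log2(p) = -3.491853, -p*log2(p) = 0.310387
  p = 12/45 = 0.266667: log2(p) = -1.906891, -p*log2(p) = 0.508504
  p = 1/45 = 0.022222: log2(p) = -5.491853, -p*log2(p) = 0.122041
  p = 20/45 = 0.444444: log2(p) = -1.169925, -p*log2(p) = 0.519967
  p = 4/45 = 0.088889: log2(p) = -3.491853, -p*log2(p) = 0.310387
H = 0.310387 + 0.310387 + 0.508504 + 0.122041 + 0.519967 + 0.310387 = 2.081673

H = 2.0817 bits/symbol


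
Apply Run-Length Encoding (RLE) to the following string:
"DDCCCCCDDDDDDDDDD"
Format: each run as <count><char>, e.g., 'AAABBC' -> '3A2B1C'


Scanning runs left to right:
  i=0: run of 'D' x 2 -> '2D'
  i=2: run of 'C' x 5 -> '5C'
  i=7: run of 'D' x 10 -> '10D'

RLE = 2D5C10D


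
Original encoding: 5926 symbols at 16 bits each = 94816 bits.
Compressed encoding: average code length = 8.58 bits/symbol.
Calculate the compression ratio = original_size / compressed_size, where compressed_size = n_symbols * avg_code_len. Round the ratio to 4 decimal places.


original_size = n_symbols * orig_bits = 5926 * 16 = 94816 bits
compressed_size = n_symbols * avg_code_len = 5926 * 8.58 = 50845.08 bits
ratio = original_size / compressed_size = 94816 / 50845.08 = 1.8648

Compression ratio = 1.8648


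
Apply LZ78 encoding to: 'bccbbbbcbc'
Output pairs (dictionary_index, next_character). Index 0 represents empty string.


LZ78 encoding steps:
Dictionary: {0: ''}
Step 1: w='' (idx 0), next='b' -> output (0, 'b'), add 'b' as idx 1
Step 2: w='' (idx 0), next='c' -> output (0, 'c'), add 'c' as idx 2
Step 3: w='c' (idx 2), next='b' -> output (2, 'b'), add 'cb' as idx 3
Step 4: w='b' (idx 1), next='b' -> output (1, 'b'), add 'bb' as idx 4
Step 5: w='b' (idx 1), next='c' -> output (1, 'c'), add 'bc' as idx 5
Step 6: w='bc' (idx 5), end of input -> output (5, '')


Encoded: [(0, 'b'), (0, 'c'), (2, 'b'), (1, 'b'), (1, 'c'), (5, '')]


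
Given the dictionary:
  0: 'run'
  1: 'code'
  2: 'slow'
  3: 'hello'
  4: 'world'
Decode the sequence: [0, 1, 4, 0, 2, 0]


Look up each index in the dictionary:
  0 -> 'run'
  1 -> 'code'
  4 -> 'world'
  0 -> 'run'
  2 -> 'slow'
  0 -> 'run'

Decoded: "run code world run slow run"


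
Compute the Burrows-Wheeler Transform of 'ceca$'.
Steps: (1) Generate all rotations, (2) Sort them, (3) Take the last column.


Rotations (sorted):
  0: $ceca -> last char: a
  1: a$cec -> last char: c
  2: ca$ce -> last char: e
  3: ceca$ -> last char: $
  4: eca$c -> last char: c


BWT = ace$c


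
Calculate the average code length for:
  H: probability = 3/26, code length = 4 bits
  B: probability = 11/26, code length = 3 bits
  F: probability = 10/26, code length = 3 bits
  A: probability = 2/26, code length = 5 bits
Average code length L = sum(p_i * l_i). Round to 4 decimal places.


Weighted contributions p_i * l_i:
  H: (3/26) * 4 = 12/26
  B: (11/26) * 3 = 33/26
  F: (10/26) * 3 = 30/26
  A: (2/26) * 5 = 10/26
Sum = (12 + 33 + 30 + 10)/26 = 85/26

L = 85/26 = 3.2692 bits/symbol


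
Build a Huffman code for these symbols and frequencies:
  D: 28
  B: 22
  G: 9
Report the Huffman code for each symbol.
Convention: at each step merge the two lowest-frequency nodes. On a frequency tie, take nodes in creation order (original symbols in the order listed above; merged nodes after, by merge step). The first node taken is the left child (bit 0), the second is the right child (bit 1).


Huffman tree construction:
Step 1: Merge G(9) + B(22) = 31
Step 2: Merge D(28) + (G+B)(31) = 59
Read each symbol's code off the tree from the root (left child = 0, right child = 1).

Codes:
  D: 0 (length 1)
  B: 11 (length 2)
  G: 10 (length 2)
Average code length: 90/59 = 1.5254 bits/symbol


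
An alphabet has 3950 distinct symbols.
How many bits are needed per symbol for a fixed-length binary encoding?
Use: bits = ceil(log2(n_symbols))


log2(3950) = 11.9476
Bracket: 2^11 = 2048 < 3950 <= 2^12 = 4096
So ceil(log2(3950)) = 12

bits = ceil(log2(3950)) = ceil(11.9476) = 12 bits


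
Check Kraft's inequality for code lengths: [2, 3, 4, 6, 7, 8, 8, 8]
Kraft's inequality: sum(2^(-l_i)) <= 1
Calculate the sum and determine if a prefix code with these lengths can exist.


Sum = 2^(-2) + 2^(-3) + 2^(-4) + 2^(-6) + 2^(-7) + 2^(-8) + 2^(-8) + 2^(-8)
    = 0.25 + 0.125 + 0.0625 + 0.015625 + 0.0078125 + 0.00390625 + 0.00390625 + 0.00390625
    = 121/256 = 0.47265625
Since 0.47265625 <= 1, Kraft's inequality IS satisfied.
A prefix code with these lengths CAN exist.

Kraft sum = 0.47265625. Satisfied.


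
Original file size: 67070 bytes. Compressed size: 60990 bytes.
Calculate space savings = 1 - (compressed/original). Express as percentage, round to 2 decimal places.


ratio = compressed/original = 60990/67070 = 0.909348
savings = 1 - ratio = 1 - 0.909348 = 0.090652
as a percentage: 0.090652 * 100 = 9.07%

Space savings = 1 - 60990/67070 = 9.07%


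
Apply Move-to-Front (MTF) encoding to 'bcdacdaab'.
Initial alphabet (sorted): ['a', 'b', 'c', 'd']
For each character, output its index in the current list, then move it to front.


MTF encoding:
'b': index 1 in ['a', 'b', 'c', 'd'] -> ['b', 'a', 'c', 'd']
'c': index 2 in ['b', 'a', 'c', 'd'] -> ['c', 'b', 'a', 'd']
'd': index 3 in ['c', 'b', 'a', 'd'] -> ['d', 'c', 'b', 'a']
'a': index 3 in ['d', 'c', 'b', 'a'] -> ['a', 'd', 'c', 'b']
'c': index 2 in ['a', 'd', 'c', 'b'] -> ['c', 'a', 'd', 'b']
'd': index 2 in ['c', 'a', 'd', 'b'] -> ['d', 'c', 'a', 'b']
'a': index 2 in ['d', 'c', 'a', 'b'] -> ['a', 'd', 'c', 'b']
'a': index 0 in ['a', 'd', 'c', 'b'] -> ['a', 'd', 'c', 'b']
'b': index 3 in ['a', 'd', 'c', 'b'] -> ['b', 'a', 'd', 'c']


Output: [1, 2, 3, 3, 2, 2, 2, 0, 3]


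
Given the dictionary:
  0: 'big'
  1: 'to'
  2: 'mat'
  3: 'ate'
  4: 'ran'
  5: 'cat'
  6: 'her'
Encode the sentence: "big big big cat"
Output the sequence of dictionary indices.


Look up each word in the dictionary:
  'big' -> 0
  'big' -> 0
  'big' -> 0
  'cat' -> 5

Encoded: [0, 0, 0, 5]


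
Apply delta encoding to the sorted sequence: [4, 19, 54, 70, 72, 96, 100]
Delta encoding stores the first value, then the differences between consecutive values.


First value: 4
Deltas:
  19 - 4 = 15
  54 - 19 = 35
  70 - 54 = 16
  72 - 70 = 2
  96 - 72 = 24
  100 - 96 = 4


Delta encoded: [4, 15, 35, 16, 2, 24, 4]


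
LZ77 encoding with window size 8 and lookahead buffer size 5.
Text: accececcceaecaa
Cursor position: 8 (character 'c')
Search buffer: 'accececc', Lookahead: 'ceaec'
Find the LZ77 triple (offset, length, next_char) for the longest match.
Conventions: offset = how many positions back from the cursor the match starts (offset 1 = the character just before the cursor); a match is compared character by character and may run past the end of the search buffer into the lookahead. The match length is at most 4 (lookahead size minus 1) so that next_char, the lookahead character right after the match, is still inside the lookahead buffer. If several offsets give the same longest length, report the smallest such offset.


Try each offset into the search buffer:
  offset=1 (pos 7, char 'c'): match length 1
  offset=2 (pos 6, char 'c'): match length 1
  offset=3 (pos 5, char 'e'): match length 0
  offset=4 (pos 4, char 'c'): match length 2
  offset=5 (pos 3, char 'e'): match length 0
  offset=6 (pos 2, char 'c'): match length 2
  offset=7 (pos 1, char 'c'): match length 1
  offset=8 (pos 0, char 'a'): match length 0
Longest match has length 2, found at offsets 4, 6; take the smallest, offset 4.
next_char = character at position 8 + 2 = 10 -> 'a'

Best match: offset=4, length=2 (matching 'ce' starting at position 4)
LZ77 triple: (4, 2, 'a')


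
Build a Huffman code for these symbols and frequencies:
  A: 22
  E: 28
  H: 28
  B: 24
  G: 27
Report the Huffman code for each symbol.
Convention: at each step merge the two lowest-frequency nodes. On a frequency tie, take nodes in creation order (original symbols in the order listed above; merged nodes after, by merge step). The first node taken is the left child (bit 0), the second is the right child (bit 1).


Huffman tree construction:
Step 1: Merge A(22) + B(24) = 46
Step 2: Merge G(27) + E(28) = 55
Step 3: Merge H(28) + (A+B)(46) = 74
Step 4: Merge (G+E)(55) + (H+(A+B))(74) = 129
Read each symbol's code off the tree from the root (left child = 0, right child = 1).

Codes:
  A: 110 (length 3)
  E: 01 (length 2)
  H: 10 (length 2)
  B: 111 (length 3)
  G: 00 (length 2)
Average code length: 304/129 = 2.3566 bits/symbol


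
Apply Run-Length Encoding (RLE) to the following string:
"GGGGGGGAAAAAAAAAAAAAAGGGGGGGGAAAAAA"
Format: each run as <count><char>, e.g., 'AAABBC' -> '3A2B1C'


Scanning runs left to right:
  i=0: run of 'G' x 7 -> '7G'
  i=7: run of 'A' x 14 -> '14A'
  i=21: run of 'G' x 8 -> '8G'
  i=29: run of 'A' x 6 -> '6A'

RLE = 7G14A8G6A


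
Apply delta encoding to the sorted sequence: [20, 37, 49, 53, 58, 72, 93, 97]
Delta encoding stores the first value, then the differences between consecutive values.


First value: 20
Deltas:
  37 - 20 = 17
  49 - 37 = 12
  53 - 49 = 4
  58 - 53 = 5
  72 - 58 = 14
  93 - 72 = 21
  97 - 93 = 4


Delta encoded: [20, 17, 12, 4, 5, 14, 21, 4]


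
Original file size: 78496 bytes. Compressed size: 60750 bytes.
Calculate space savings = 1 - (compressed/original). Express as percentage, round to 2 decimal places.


ratio = compressed/original = 60750/78496 = 0.773925
savings = 1 - ratio = 1 - 0.773925 = 0.226075
as a percentage: 0.226075 * 100 = 22.61%

Space savings = 1 - 60750/78496 = 22.61%


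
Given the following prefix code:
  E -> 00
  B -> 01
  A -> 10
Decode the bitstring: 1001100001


Decoding step by step:
Bits 10 -> A
Bits 01 -> B
Bits 10 -> A
Bits 00 -> E
Bits 01 -> B


Decoded message: ABAEB


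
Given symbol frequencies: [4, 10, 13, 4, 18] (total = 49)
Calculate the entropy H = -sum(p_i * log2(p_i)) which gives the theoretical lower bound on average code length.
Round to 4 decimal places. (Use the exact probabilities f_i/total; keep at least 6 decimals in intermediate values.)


Per-symbol terms -p_i * log2(p_i) with p_i = f_i/49:
  p = 4/49 = 0.081633: log2(p) = -3.614710, -p*log2(p) = 0.295078
  p = 10/49 = 0.204082: log2(p) = -2.292782, -p*log2(p) = 0.467915
  p = 13/49 = 0.265306: log2(p) = -1.914270, -p*log2(p) = 0.507868
  p = 4/49 = 0.081633: log2(p) = -3.614710, -p*log2(p) = 0.295078
  p = 18/49 = 0.367347: log2(p) = -1.444785, -p*log2(p) = 0.530737
H = 0.295078 + 0.467915 + 0.507868 + 0.295078 + 0.530737 = 2.096676

H = 2.0967 bits/symbol


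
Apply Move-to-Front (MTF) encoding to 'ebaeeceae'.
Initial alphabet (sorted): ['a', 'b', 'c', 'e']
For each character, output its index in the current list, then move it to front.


MTF encoding:
'e': index 3 in ['a', 'b', 'c', 'e'] -> ['e', 'a', 'b', 'c']
'b': index 2 in ['e', 'a', 'b', 'c'] -> ['b', 'e', 'a', 'c']
'a': index 2 in ['b', 'e', 'a', 'c'] -> ['a', 'b', 'e', 'c']
'e': index 2 in ['a', 'b', 'e', 'c'] -> ['e', 'a', 'b', 'c']
'e': index 0 in ['e', 'a', 'b', 'c'] -> ['e', 'a', 'b', 'c']
'c': index 3 in ['e', 'a', 'b', 'c'] -> ['c', 'e', 'a', 'b']
'e': index 1 in ['c', 'e', 'a', 'b'] -> ['e', 'c', 'a', 'b']
'a': index 2 in ['e', 'c', 'a', 'b'] -> ['a', 'e', 'c', 'b']
'e': index 1 in ['a', 'e', 'c', 'b'] -> ['e', 'a', 'c', 'b']


Output: [3, 2, 2, 2, 0, 3, 1, 2, 1]


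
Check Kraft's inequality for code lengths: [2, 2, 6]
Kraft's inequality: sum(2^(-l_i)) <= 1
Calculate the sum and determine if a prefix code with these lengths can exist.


Sum = 2^(-2) + 2^(-2) + 2^(-6)
    = 0.25 + 0.25 + 0.015625
    = 33/64 = 0.515625
Since 0.515625 <= 1, Kraft's inequality IS satisfied.
A prefix code with these lengths CAN exist.

Kraft sum = 0.515625. Satisfied.


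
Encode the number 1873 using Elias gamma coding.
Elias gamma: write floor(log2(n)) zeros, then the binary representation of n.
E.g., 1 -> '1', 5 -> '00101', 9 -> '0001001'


num_bits = floor(log2(1873)) + 1 = 11
leading_zeros = num_bits - 1 = 10
binary(1873) = 11101010001

Elias gamma(1873) = '0000000000' + '11101010001' = 000000000011101010001 (21 bits)


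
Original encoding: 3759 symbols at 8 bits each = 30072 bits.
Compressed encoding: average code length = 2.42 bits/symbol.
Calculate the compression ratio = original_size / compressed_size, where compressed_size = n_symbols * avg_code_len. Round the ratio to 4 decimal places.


original_size = n_symbols * orig_bits = 3759 * 8 = 30072 bits
compressed_size = n_symbols * avg_code_len = 3759 * 2.42 = 9096.78 bits
ratio = original_size / compressed_size = 30072 / 9096.78 = 3.3058

Compression ratio = 3.3058


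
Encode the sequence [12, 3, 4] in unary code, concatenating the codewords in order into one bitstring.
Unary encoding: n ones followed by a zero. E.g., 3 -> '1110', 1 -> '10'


Encode each number as n ones followed by a terminating 0:
  12 -> 1111111111110 (13 bits)
  3 -> 1110 (4 bits)
  4 -> 11110 (5 bits)
Total length = 13 + 4 + 5 = 22 bits.

Unary([12, 3, 4]) = 1111111111110111011110 (22 bits)


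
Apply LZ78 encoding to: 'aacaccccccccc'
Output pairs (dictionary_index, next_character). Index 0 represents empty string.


LZ78 encoding steps:
Dictionary: {0: ''}
Step 1: w='' (idx 0), next='a' -> output (0, 'a'), add 'a' as idx 1
Step 2: w='a' (idx 1), next='c' -> output (1, 'c'), add 'ac' as idx 2
Step 3: w='ac' (idx 2), next='c' -> output (2, 'c'), add 'acc' as idx 3
Step 4: w='' (idx 0), next='c' -> output (0, 'c'), add 'c' as idx 4
Step 5: w='c' (idx 4), next='c' -> output (4, 'c'), add 'cc' as idx 5
Step 6: w='cc' (idx 5), next='c' -> output (5, 'c'), add 'ccc' as idx 6
Step 7: w='c' (idx 4), end of input -> output (4, '')


Encoded: [(0, 'a'), (1, 'c'), (2, 'c'), (0, 'c'), (4, 'c'), (5, 'c'), (4, '')]


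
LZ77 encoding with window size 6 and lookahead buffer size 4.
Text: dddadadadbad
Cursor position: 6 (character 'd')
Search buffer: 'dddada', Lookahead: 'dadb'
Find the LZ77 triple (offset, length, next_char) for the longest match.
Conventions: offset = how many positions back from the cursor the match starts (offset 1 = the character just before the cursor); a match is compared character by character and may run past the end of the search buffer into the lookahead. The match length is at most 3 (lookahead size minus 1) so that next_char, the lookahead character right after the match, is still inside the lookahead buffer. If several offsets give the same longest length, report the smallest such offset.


Try each offset into the search buffer:
  offset=1 (pos 5, char 'a'): match length 0
  offset=2 (pos 4, char 'd'): match length 3
  offset=3 (pos 3, char 'a'): match length 0
  offset=4 (pos 2, char 'd'): match length 3
  offset=5 (pos 1, char 'd'): match length 1
  offset=6 (pos 0, char 'd'): match length 1
Longest match has length 3, found at offsets 2, 4; take the smallest, offset 2.
next_char = character at position 6 + 3 = 9 -> 'b'

Best match: offset=2, length=3 (matching 'dad' starting at position 4)
LZ77 triple: (2, 3, 'b')


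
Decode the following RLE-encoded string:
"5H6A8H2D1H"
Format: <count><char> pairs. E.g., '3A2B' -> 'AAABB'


Expanding each <count><char> pair:
  5H -> 'HHHHH'
  6A -> 'AAAAAA'
  8H -> 'HHHHHHHH'
  2D -> 'DD'
  1H -> 'H'

Decoded = HHHHHAAAAAAHHHHHHHHDDH


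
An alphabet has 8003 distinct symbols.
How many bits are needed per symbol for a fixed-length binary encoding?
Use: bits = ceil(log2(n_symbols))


log2(8003) = 12.9663
Bracket: 2^12 = 4096 < 8003 <= 2^13 = 8192
So ceil(log2(8003)) = 13

bits = ceil(log2(8003)) = ceil(12.9663) = 13 bits


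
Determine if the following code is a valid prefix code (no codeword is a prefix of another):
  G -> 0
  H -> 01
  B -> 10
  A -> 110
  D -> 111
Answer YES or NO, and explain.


Checking each pair (does one codeword prefix another?):
  G='0' vs H='01': prefix -- VIOLATION

NO -- this is NOT a valid prefix code. G (0) is a prefix of H (01).


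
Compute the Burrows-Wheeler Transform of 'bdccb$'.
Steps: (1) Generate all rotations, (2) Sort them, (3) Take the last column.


Rotations (sorted):
  0: $bdccb -> last char: b
  1: b$bdcc -> last char: c
  2: bdccb$ -> last char: $
  3: cb$bdc -> last char: c
  4: ccb$bd -> last char: d
  5: dccb$b -> last char: b


BWT = bc$cdb


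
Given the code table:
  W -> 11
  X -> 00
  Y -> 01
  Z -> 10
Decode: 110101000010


Decoding:
11 -> W
01 -> Y
01 -> Y
00 -> X
00 -> X
10 -> Z


Result: WYYXXZ


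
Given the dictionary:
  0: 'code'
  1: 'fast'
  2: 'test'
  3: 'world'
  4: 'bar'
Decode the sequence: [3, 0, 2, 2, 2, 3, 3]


Look up each index in the dictionary:
  3 -> 'world'
  0 -> 'code'
  2 -> 'test'
  2 -> 'test'
  2 -> 'test'
  3 -> 'world'
  3 -> 'world'

Decoded: "world code test test test world world"


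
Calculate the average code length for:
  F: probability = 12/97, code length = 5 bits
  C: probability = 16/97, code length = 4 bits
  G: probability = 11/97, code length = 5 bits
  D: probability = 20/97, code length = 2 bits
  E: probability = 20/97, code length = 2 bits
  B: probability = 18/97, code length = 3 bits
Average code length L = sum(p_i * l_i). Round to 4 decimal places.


Weighted contributions p_i * l_i:
  F: (12/97) * 5 = 60/97
  C: (16/97) * 4 = 64/97
  G: (11/97) * 5 = 55/97
  D: (20/97) * 2 = 40/97
  E: (20/97) * 2 = 40/97
  B: (18/97) * 3 = 54/97
Sum = (60 + 64 + 55 + 40 + 40 + 54)/97 = 313/97

L = 313/97 = 3.2268 bits/symbol


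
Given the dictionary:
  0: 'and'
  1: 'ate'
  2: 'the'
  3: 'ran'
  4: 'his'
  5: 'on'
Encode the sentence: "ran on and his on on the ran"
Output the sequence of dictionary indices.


Look up each word in the dictionary:
  'ran' -> 3
  'on' -> 5
  'and' -> 0
  'his' -> 4
  'on' -> 5
  'on' -> 5
  'the' -> 2
  'ran' -> 3

Encoded: [3, 5, 0, 4, 5, 5, 2, 3]


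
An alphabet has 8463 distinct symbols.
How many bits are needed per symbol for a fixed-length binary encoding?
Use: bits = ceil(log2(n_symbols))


log2(8463) = 13.047
Bracket: 2^13 = 8192 < 8463 <= 2^14 = 16384
So ceil(log2(8463)) = 14

bits = ceil(log2(8463)) = ceil(13.047) = 14 bits


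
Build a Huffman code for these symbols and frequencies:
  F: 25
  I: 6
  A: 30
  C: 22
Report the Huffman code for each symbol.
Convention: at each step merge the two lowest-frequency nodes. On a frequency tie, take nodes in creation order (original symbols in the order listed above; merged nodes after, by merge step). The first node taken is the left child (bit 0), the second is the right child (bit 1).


Huffman tree construction:
Step 1: Merge I(6) + C(22) = 28
Step 2: Merge F(25) + (I+C)(28) = 53
Step 3: Merge A(30) + (F+(I+C))(53) = 83
Read each symbol's code off the tree from the root (left child = 0, right child = 1).

Codes:
  F: 10 (length 2)
  I: 110 (length 3)
  A: 0 (length 1)
  C: 111 (length 3)
Average code length: 164/83 = 1.9759 bits/symbol


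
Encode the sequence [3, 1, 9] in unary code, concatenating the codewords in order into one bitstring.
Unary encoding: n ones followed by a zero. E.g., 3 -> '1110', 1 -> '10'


Encode each number as n ones followed by a terminating 0:
  3 -> 1110 (4 bits)
  1 -> 10 (2 bits)
  9 -> 1111111110 (10 bits)
Total length = 4 + 2 + 10 = 16 bits.

Unary([3, 1, 9]) = 1110101111111110 (16 bits)


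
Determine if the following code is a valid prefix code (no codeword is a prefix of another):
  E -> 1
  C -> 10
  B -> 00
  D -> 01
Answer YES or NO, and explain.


Checking each pair (does one codeword prefix another?):
  E='1' vs C='10': prefix -- VIOLATION

NO -- this is NOT a valid prefix code. E (1) is a prefix of C (10).


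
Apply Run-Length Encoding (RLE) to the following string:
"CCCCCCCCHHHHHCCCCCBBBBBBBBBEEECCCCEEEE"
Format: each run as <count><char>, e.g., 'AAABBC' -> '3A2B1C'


Scanning runs left to right:
  i=0: run of 'C' x 8 -> '8C'
  i=8: run of 'H' x 5 -> '5H'
  i=13: run of 'C' x 5 -> '5C'
  i=18: run of 'B' x 9 -> '9B'
  i=27: run of 'E' x 3 -> '3E'
  i=30: run of 'C' x 4 -> '4C'
  i=34: run of 'E' x 4 -> '4E'

RLE = 8C5H5C9B3E4C4E


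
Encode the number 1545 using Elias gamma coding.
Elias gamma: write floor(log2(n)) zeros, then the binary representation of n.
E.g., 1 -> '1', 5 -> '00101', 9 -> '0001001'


num_bits = floor(log2(1545)) + 1 = 11
leading_zeros = num_bits - 1 = 10
binary(1545) = 11000001001

Elias gamma(1545) = '0000000000' + '11000001001' = 000000000011000001001 (21 bits)


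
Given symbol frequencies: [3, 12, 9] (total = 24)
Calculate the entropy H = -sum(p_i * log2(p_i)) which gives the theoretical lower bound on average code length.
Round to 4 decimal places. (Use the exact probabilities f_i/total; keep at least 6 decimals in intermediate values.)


Per-symbol terms -p_i * log2(p_i) with p_i = f_i/24:
  p = 3/24 = 0.125000: log2(p) = -3.000000, -p*log2(p) = 0.375000
  p = 12/24 = 0.500000: log2(p) = -1.000000, -p*log2(p) = 0.500000
  p = 9/24 = 0.375000: log2(p) = -1.415037, -p*log2(p) = 0.530639
H = 0.375000 + 0.500000 + 0.530639 = 1.405639

H = 1.4056 bits/symbol


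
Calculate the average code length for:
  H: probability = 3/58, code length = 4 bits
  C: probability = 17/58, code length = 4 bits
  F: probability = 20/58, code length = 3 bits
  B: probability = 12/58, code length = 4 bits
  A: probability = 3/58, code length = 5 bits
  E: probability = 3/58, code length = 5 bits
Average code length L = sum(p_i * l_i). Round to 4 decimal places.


Weighted contributions p_i * l_i:
  H: (3/58) * 4 = 12/58
  C: (17/58) * 4 = 68/58
  F: (20/58) * 3 = 60/58
  B: (12/58) * 4 = 48/58
  A: (3/58) * 5 = 15/58
  E: (3/58) * 5 = 15/58
Sum = (12 + 68 + 60 + 48 + 15 + 15)/58 = 218/58

L = 218/58 = 3.7586 bits/symbol


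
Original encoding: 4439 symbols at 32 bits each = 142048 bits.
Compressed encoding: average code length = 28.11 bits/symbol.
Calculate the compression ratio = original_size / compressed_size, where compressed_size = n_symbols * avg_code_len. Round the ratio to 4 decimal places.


original_size = n_symbols * orig_bits = 4439 * 32 = 142048 bits
compressed_size = n_symbols * avg_code_len = 4439 * 28.11 = 124780.29 bits
ratio = original_size / compressed_size = 142048 / 124780.29 = 1.1384

Compression ratio = 1.1384


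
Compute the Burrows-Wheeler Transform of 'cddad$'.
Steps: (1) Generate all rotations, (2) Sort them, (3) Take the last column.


Rotations (sorted):
  0: $cddad -> last char: d
  1: ad$cdd -> last char: d
  2: cddad$ -> last char: $
  3: d$cdda -> last char: a
  4: dad$cd -> last char: d
  5: ddad$c -> last char: c


BWT = dd$adc


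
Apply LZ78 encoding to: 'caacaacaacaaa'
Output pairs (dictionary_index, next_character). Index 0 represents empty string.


LZ78 encoding steps:
Dictionary: {0: ''}
Step 1: w='' (idx 0), next='c' -> output (0, 'c'), add 'c' as idx 1
Step 2: w='' (idx 0), next='a' -> output (0, 'a'), add 'a' as idx 2
Step 3: w='a' (idx 2), next='c' -> output (2, 'c'), add 'ac' as idx 3
Step 4: w='a' (idx 2), next='a' -> output (2, 'a'), add 'aa' as idx 4
Step 5: w='c' (idx 1), next='a' -> output (1, 'a'), add 'ca' as idx 5
Step 6: w='ac' (idx 3), next='a' -> output (3, 'a'), add 'aca' as idx 6
Step 7: w='aa' (idx 4), end of input -> output (4, '')


Encoded: [(0, 'c'), (0, 'a'), (2, 'c'), (2, 'a'), (1, 'a'), (3, 'a'), (4, '')]


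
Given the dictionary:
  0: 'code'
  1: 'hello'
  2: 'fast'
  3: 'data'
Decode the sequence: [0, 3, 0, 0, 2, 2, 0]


Look up each index in the dictionary:
  0 -> 'code'
  3 -> 'data'
  0 -> 'code'
  0 -> 'code'
  2 -> 'fast'
  2 -> 'fast'
  0 -> 'code'

Decoded: "code data code code fast fast code"


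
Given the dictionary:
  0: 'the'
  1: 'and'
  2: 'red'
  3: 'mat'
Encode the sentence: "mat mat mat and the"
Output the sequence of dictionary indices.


Look up each word in the dictionary:
  'mat' -> 3
  'mat' -> 3
  'mat' -> 3
  'and' -> 1
  'the' -> 0

Encoded: [3, 3, 3, 1, 0]


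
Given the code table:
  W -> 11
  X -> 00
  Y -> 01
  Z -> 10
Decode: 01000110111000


Decoding:
01 -> Y
00 -> X
01 -> Y
10 -> Z
11 -> W
10 -> Z
00 -> X


Result: YXYZWZX


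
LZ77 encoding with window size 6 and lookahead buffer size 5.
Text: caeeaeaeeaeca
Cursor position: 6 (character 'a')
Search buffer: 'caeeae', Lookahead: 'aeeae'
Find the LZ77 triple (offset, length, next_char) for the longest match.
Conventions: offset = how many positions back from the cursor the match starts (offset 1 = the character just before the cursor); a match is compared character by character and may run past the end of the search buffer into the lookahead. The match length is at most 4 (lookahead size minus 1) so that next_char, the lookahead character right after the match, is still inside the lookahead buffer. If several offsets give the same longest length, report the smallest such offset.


Try each offset into the search buffer:
  offset=1 (pos 5, char 'e'): match length 0
  offset=2 (pos 4, char 'a'): match length 2
  offset=3 (pos 3, char 'e'): match length 0
  offset=4 (pos 2, char 'e'): match length 0
  offset=5 (pos 1, char 'a'): match length 4
  offset=6 (pos 0, char 'c'): match length 0
Longest match has length 4 at offset 5.
next_char = character at position 6 + 4 = 10 -> 'e'

Best match: offset=5, length=4 (matching 'aeea' starting at position 1)
LZ77 triple: (5, 4, 'e')
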